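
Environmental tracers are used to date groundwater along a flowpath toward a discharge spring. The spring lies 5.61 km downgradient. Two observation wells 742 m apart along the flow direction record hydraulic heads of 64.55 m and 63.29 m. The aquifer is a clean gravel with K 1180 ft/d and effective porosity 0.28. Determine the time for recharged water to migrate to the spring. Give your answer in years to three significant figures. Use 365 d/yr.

Hydraulic gradient i = (64.55 − 63.29) / 742 = 1.26 / 742 = 0.001698
K = 1180 ft/d × 0.3048 = 359.7 m/d
Darcy flux q = K·i = 359.7 × 0.001698 = 0.6108 m/d
v_s = q/n_e = 0.6108/0.28 = 2.181 m/d
L = 5.61 km = 5610 m
t = L / v = 5610 / 2.181 = 2572 d
   = 2572 / 365 = 7.05 yr

7.05 years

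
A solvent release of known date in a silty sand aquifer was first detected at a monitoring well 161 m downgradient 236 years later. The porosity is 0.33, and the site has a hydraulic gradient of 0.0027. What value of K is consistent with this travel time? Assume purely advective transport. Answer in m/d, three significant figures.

t = 236 years = 86140 d
v = L / t = 161 / 86140 = 0.001869 m/d
K = v · n / i = 0.001869 × 0.33 / 0.0027 = 0.228 m/d

0.228 m/d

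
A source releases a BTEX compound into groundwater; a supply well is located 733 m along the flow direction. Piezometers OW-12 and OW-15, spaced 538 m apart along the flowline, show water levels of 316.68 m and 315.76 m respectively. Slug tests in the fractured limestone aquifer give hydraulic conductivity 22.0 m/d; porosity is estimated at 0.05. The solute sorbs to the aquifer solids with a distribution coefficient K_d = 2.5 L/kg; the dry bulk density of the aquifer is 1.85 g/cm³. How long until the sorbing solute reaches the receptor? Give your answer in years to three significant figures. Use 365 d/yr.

250 years

Hydraulic gradient i = (316.68 − 315.76) / 538 = 0.92 / 538 = 0.001710
q = Ki = 22.0 × 0.001710 = 0.03762 m/d
Average linear velocity = 0.03762 / 0.05 = 0.7524 m/d
Retardation R = 1 + ρ_b·K_d/n = 1 + 1.85×2.5/0.05 = 93.50
Contaminant velocity v_c = v/R = 0.7524/93.50 = 0.008047 m/d
t = L/v_c = 733/0.008047 = 91090 d
   = 91090/365 = 250 yr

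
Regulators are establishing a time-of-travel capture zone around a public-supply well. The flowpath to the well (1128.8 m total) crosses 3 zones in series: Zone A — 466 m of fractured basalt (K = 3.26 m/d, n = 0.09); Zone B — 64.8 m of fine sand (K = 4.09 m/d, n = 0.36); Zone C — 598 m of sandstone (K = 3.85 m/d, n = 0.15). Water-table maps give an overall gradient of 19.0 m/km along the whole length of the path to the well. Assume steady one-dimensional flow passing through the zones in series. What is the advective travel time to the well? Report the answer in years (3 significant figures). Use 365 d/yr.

Steady 1-D flow in series ⇒ the Darcy flux q is identical in every zone and the zone head losses add (resistances L/K in series).
Σ(L/K) = 466/3.26 + 64.8/4.09 + 598/3.85 = 142.9 + 15.84 + 155.3 = 314.1 d
K_eq = L_total / Σ(L/K) = 1128.8 / 314.1 = 3.594 m/d
q = K_eq · i = 3.594 × 0.019 = 0.06828 m/d (same in every zone)
Zone A: v = q/n = 0.06828/0.09 = 0.7587 m/d → t_A = 466/0.7587 = 614.2 d
Zone B: v = q/n = 0.06828/0.36 = 0.1897 m/d → t_B = 64.8/0.1897 = 341.7 d
Zone C: v = q/n = 0.06828/0.15 = 0.4552 m/d → t_C = 598/0.4552 = 1314 d
Total t = 614.2 + 341.7 + 1314 = 2270 d
   = 2270 / 365 = 6.22 yr

6.22 years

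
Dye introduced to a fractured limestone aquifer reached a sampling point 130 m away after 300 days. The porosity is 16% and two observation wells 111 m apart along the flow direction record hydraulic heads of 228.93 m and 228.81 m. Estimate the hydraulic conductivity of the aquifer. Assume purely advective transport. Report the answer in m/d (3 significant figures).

Hydraulic gradient i = (228.93 − 228.81) / 111 = 0.12 / 111 = 0.001081
v = L / t = 130 / 300 = 0.4333 m/d
K = v · n / i = 0.4333 × 0.16 / 0.001081 = 64.1 m/d

64.1 m/d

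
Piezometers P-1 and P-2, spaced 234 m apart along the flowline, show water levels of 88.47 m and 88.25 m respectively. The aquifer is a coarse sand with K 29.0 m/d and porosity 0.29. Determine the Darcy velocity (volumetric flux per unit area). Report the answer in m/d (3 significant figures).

0.0273 m/d

Hydraulic gradient i = (88.47 − 88.25) / 234 = 0.22 / 234 = 9.402e-4
Darcy flux q = K·i = 29.0 × 9.402e-4 = 0.02726 m/d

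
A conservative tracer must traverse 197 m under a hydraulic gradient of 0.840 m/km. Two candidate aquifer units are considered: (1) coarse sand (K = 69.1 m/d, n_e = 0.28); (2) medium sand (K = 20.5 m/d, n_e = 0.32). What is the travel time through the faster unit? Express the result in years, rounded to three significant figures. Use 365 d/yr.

Unit 1 (coarse sand): v = 69.1×8.4e-4/0.28 = 0.2073 m/d, t = 197/0.2073 = 950.3 d
Unit 2 (medium sand): v = 20.5×8.4e-4/0.32 = 0.05381 m/d, t = 197/0.05381 = 3661 d
Faster: 950.3 d / 365 = 2.60 yr

2.60 years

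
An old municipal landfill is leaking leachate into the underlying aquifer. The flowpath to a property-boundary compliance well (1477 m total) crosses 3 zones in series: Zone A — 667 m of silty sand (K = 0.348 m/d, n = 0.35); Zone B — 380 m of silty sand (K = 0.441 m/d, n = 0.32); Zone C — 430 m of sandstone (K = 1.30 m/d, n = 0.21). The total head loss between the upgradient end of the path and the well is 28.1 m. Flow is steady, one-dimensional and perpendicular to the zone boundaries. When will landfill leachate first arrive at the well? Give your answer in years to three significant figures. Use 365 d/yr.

Continuity: the same q passes through each zone, so ΔH = q·Σ(L_j/K_j) — the zones act as resistances in series.
Σ(L/K) = 667/0.348 + 380/0.441 + 430/1.30 = 1917 + 861.7 + 330.8 = 3109 d
q = ΔH / Σ(L/K) = 28.1 / 3109 = 0.009038 m/d (same in every zone)
Zone A: v = q/n = 0.009038/0.35 = 0.02582 m/d → t_A = 667/0.02582 = 25830 d
Zone B: v = q/n = 0.009038/0.32 = 0.02824 m/d → t_B = 380/0.02824 = 13450 d
Zone C: v = q/n = 0.009038/0.21 = 0.04304 m/d → t_C = 430/0.04304 = 9991 d
Total t = 25830 + 13450 + 9991 = 49280 d
   = 49280 / 365 = 135 yr

135 years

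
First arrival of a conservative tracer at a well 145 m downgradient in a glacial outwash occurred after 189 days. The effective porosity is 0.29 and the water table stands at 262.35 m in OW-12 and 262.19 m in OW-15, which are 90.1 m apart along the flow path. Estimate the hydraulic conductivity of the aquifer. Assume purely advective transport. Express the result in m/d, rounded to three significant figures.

125 m/d

Hydraulic gradient i = (262.35 − 262.19) / 90.1 = 0.16 / 90.1 = 0.001776
v = L / t = 145 / 189 = 0.7672 m/d
K = v · n / i = 0.7672 × 0.29 / 0.001776 = 125 m/d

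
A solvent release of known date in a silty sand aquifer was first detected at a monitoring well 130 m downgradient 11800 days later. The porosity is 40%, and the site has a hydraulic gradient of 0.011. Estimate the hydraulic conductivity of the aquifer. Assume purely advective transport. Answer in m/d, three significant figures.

v = L / t = 130 / 11800 = 0.01102 m/d
K = v · n / i = 0.01102 × 0.40 / 0.011 = 0.401 m/d

0.401 m/d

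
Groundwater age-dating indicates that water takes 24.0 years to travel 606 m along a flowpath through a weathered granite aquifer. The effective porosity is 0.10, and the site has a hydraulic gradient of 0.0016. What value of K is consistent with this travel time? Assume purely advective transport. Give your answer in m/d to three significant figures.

t = 24.0 years = 8760 d
v = L / t = 606 / 8760 = 0.06918 m/d
K = v · n / i = 0.06918 × 0.10 / 0.0016 = 4.32 m/d

4.32 m/d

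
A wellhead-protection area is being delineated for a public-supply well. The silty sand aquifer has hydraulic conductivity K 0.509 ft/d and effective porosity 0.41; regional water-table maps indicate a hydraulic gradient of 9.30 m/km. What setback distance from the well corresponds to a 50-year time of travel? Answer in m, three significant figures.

K = 0.509 ft/d × 0.3048 = 0.1551 m/d
Specific discharge q = 0.1551 × 0.0093 = 0.001443 m/d
v_s = q/n_e = 0.001443/0.41 = 0.003519 m/d
T = 50 yr × 365 = 18250 d
L = v × T = 0.003519 × 18250 = 64.22 m

64.2 m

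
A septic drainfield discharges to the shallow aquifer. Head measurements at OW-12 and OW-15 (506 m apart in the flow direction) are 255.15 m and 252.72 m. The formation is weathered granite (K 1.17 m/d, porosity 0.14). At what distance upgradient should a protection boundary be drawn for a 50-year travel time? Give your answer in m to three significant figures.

732 m

Hydraulic gradient i = (255.15 − 252.72) / 506 = 2.43 / 506 = 0.004802
q = Ki = 1.17 × 0.004802 = 0.005619 m/d
v = Ki/n = 1.17·0.004802/0.14 = 0.04013 m/d
T = 50 yr × 365 = 18250 d
L = v × T = 0.04013 × 18250 = 732.4 m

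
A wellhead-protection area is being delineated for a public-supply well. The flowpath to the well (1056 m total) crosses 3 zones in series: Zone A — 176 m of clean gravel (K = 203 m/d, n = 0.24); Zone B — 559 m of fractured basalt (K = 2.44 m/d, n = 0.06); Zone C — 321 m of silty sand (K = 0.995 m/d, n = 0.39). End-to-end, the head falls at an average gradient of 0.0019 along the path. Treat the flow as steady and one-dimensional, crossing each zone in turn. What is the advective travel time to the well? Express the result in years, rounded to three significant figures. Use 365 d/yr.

152 years

For zones in series the flux q is common to all zones; the equivalent conductivity is the harmonic (thickness-weighted) mean, K_eq = L_total / Σ(L_j/K_j).
Σ(L/K) = 176/203 + 559/2.44 + 321/0.995 = 0.8670 + 229.1 + 322.6 = 552.6 d
K_eq = L_total / Σ(L/K) = 1056 / 552.6 = 1.911 m/d
q = K_eq · i = 1.911 × 0.0019 = 0.003631 m/d (same in every zone)
Zone A: v = q/n = 0.003631/0.24 = 0.01513 m/d → t_A = 176/0.01513 = 11630 d
Zone B: v = q/n = 0.003631/0.06 = 0.06052 m/d → t_B = 559/0.06052 = 9237 d
Zone C: v = q/n = 0.003631/0.39 = 0.009310 m/d → t_C = 321/0.009310 = 34480 d
Total t = 11630 + 9237 + 34480 = 55350 d
   = 55350 / 365 = 152 yr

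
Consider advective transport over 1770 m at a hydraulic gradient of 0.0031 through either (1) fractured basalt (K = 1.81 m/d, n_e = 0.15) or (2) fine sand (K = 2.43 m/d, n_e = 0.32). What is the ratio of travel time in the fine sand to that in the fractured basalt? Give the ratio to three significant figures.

1.59

Unit 1 (fractured basalt): v = 1.81×0.0031/0.15 = 0.03741 m/d, t = 1770/0.03741 = 47320 d
Unit 2 (fine sand): v = 2.43×0.0031/0.32 = 0.02354 m/d, t = 1770/0.02354 = 75190 d
t(fine sand) / t(fractured basalt) = 75190/47320 = 1.59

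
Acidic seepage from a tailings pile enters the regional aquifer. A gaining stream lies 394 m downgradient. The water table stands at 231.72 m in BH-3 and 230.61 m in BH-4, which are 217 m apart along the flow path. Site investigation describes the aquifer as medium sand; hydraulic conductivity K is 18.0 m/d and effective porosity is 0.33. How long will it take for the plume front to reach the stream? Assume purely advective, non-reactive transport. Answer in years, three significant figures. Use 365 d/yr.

3.87 years

Hydraulic gradient i = (231.72 − 230.61) / 217 = 1.11 / 217 = 0.005115
q = Ki = 18.0 × 0.005115 = 0.09207 m/d
Average linear velocity = 0.09207 / 0.33 = 0.2790 m/d
t = L / v = 394 / 0.2790 = 1412 d
   = 1412 / 365 = 3.87 yr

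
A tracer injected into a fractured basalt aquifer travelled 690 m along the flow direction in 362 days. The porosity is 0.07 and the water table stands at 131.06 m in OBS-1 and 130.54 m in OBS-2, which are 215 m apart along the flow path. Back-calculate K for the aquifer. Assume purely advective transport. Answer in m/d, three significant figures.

Hydraulic gradient i = (131.06 − 130.54) / 215 = 0.52 / 215 = 0.002419
v = L / t = 690 / 362 = 1.906 m/d
K = v · n / i = 1.906 × 0.07 / 0.002419 = 55.2 m/d

55.2 m/d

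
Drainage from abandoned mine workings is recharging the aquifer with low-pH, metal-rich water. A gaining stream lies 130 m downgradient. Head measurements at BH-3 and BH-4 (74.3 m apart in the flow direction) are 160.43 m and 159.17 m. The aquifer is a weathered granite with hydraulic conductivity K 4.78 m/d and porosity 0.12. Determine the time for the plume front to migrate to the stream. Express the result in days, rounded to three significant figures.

192 days

Hydraulic gradient i = (160.43 − 159.17) / 74.3 = 1.26 / 74.3 = 0.01696
Darcy flux q = K·i = 4.78 × 0.01696 = 0.08106 m/d
Seepage velocity v = q / n = 0.08106 / 0.12 = 0.6755 m/d
t = L / v = 130 / 0.6755 = 192.4 d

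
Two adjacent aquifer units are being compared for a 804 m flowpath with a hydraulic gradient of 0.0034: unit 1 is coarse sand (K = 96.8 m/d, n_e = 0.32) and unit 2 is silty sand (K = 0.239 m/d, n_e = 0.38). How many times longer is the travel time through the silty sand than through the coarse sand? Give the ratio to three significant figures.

481

Unit 1 (coarse sand): v = 96.8×0.0034/0.32 = 1.029 m/d, t = 804/1.029 = 781.7 d
Unit 2 (silty sand): v = 0.239×0.0034/0.38 = 0.002138 m/d, t = 804/0.002138 = 376000 d
t(silty sand) / t(coarse sand) = 376000/781.7 = 481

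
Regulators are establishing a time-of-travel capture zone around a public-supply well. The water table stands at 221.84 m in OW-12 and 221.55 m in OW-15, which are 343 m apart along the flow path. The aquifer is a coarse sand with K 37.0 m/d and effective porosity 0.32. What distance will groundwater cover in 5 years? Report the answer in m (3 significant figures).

178 m

Hydraulic gradient i = (221.84 − 221.55) / 343 = 0.29 / 343 = 8.455e-4
Darcy flux q = K·i = 37.0 × 8.455e-4 = 0.03128 m/d
Average linear velocity = 0.03128 / 0.32 = 0.09776 m/d
T = 5 yr × 365 = 1825 d
L = v × T = 0.09776 × 1825 = 178.4 m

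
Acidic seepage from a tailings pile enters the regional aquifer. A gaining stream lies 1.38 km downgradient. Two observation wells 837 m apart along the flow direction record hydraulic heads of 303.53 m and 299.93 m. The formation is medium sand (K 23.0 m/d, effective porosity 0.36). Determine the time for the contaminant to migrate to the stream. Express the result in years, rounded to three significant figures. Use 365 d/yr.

13.8 years

Hydraulic gradient i = (303.53 − 299.93) / 837 = 3.60 / 837 = 0.004301
Specific discharge q = 23.0 × 0.004301 = 0.09892 m/d
Seepage velocity v = q / n = 0.09892 / 0.36 = 0.2748 m/d
L = 1.38 km = 1380 m
t = L / v = 1380 / 0.2748 = 5022 d
   = 5022 / 365 = 13.8 yr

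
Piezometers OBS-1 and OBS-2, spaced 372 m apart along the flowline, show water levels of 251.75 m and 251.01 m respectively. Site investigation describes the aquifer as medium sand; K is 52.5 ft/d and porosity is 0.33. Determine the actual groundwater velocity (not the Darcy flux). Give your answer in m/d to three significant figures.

Hydraulic gradient i = (251.75 − 251.01) / 372 = 0.74 / 372 = 0.001989
K = 52.5 ft/d × 0.3048 = 16.00 m/d
Darcy flux q = K·i = 16.00 × 0.001989 = 0.03183 m/d
Seepage velocity v = q / n = 0.03183 / 0.33 = 0.09646 m/d

0.0965 m/d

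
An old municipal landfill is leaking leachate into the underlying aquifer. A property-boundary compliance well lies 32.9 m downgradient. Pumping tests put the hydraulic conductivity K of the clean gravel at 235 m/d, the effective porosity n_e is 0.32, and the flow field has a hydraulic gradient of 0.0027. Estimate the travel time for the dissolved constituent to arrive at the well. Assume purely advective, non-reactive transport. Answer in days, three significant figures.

Darcy flux q = K·i = 235 × 0.0027 = 0.6345 m/d
Average linear velocity = 0.6345 / 0.32 = 1.983 m/d
t = L / v = 32.9 / 1.983 = 16.59 d

16.6 days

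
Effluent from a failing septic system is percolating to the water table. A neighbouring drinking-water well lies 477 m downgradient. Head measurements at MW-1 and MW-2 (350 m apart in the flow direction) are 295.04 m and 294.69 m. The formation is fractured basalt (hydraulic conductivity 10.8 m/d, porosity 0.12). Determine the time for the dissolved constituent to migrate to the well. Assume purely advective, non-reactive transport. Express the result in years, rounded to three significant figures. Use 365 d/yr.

Hydraulic gradient i = (295.04 − 294.69) / 350 = 0.35 / 350 = 0.001000
Darcy flux q = K·i = 10.8 × 0.001000 = 0.01080 m/d
v = Ki/n = 10.8·0.001000/0.12 = 0.09000 m/d
t = L / v = 477 / 0.09000 = 5300 d
   = 5300 / 365 = 14.5 yr

14.5 years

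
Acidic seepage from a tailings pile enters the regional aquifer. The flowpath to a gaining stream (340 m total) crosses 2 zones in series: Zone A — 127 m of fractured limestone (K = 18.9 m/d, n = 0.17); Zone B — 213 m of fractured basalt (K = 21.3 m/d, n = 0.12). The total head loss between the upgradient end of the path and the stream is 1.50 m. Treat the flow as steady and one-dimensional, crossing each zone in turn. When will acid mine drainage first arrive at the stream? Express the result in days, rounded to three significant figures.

526 days

Continuity: the same q passes through each zone, so ΔH = q·Σ(L_j/K_j) — the zones act as resistances in series.
Σ(L/K) = 127/18.9 + 213/21.3 = 6.720 + 10.00 = 16.72 d
q = ΔH / Σ(L/K) = 1.50 / 16.72 = 0.08972 m/d (same in every zone)
Zone A: v = q/n = 0.08972/0.17 = 0.5277 m/d → t_A = 127/0.5277 = 240.7 d
Zone B: v = q/n = 0.08972/0.12 = 0.7476 m/d → t_B = 213/0.7476 = 284.9 d
Total t = 240.7 + 284.9 = 525.6 d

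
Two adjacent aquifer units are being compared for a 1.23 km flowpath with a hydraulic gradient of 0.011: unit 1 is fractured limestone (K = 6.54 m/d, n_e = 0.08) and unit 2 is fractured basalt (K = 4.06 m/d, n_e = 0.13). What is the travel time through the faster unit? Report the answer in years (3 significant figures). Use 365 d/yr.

3.75 years

Unit 1 (fractured limestone): v = 6.54×0.011/0.08 = 0.8992 m/d, t = 1230/0.8992 = 1368 d
Unit 2 (fractured basalt): v = 4.06×0.011/0.13 = 0.3435 m/d, t = 1230/0.3435 = 3580 d
Faster: 1368 d / 365 = 3.75 yr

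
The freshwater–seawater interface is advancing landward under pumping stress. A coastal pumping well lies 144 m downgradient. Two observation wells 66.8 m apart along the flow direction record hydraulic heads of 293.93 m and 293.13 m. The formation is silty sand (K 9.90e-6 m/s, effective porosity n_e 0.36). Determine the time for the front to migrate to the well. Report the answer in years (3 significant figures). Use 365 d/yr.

13.9 years

Hydraulic gradient i = (293.93 − 293.13) / 66.8 = 0.80 / 66.8 = 0.01198
K = 9.90e-6 m/s × 86400 s/d = 0.8554 m/d
Darcy flux q = K·i = 0.8554 × 0.01198 = 0.01024 m/d
Average linear velocity = 0.01024 / 0.36 = 0.02846 m/d
t = L / v = 144 / 0.02846 = 5061 d
   = 5061 / 365 = 13.9 yr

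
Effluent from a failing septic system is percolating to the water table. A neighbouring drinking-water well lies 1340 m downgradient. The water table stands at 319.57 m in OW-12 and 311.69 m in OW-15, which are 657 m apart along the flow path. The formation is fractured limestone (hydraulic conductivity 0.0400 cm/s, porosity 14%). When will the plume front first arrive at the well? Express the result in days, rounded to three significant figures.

453 days

Hydraulic gradient i = (319.57 − 311.69) / 657 = 7.88 / 657 = 0.01199
K = 0.0400 cm/s × 864 = 34.56 m/d
q = Ki = 34.56 × 0.01199 = 0.4145 m/d
v = Ki/n = 34.56·0.01199/0.14 = 2.961 m/d
t = L / v = 1340 / 2.961 = 452.6 d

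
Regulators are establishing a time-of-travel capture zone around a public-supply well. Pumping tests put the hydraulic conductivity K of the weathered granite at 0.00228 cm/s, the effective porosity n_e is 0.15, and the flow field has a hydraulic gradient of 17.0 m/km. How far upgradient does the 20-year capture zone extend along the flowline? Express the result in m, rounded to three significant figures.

1630 m

K = 0.00228 cm/s × 864 = 1.970 m/d
Specific discharge q = 1.970 × 0.017 = 0.03349 m/d
v_s = q/n_e = 0.03349/0.15 = 0.2233 m/d
T = 20 yr × 365 = 7300 d
L = v × T = 0.2233 × 7300 = 1630 m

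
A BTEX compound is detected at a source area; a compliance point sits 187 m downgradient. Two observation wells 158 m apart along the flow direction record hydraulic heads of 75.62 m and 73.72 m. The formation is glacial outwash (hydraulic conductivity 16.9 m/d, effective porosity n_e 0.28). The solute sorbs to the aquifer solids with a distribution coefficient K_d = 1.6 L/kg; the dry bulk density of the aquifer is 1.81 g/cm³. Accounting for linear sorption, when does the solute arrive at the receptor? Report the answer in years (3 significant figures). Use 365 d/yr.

Hydraulic gradient i = (75.62 − 73.72) / 158 = 1.90 / 158 = 0.01203
Darcy flux q = K·i = 16.9 × 0.01203 = 0.2032 m/d
Average linear velocity = 0.2032 / 0.28 = 0.7258 m/d
Retardation R = 1 + ρ_b·K_d/n = 1 + 1.81×1.6/0.28 = 11.34
Contaminant velocity v_c = v/R = 0.7258/11.34 = 0.06399 m/d
t = L/v_c = 187/0.06399 = 2922 d
   = 2922/365 = 8.01 yr

8.01 years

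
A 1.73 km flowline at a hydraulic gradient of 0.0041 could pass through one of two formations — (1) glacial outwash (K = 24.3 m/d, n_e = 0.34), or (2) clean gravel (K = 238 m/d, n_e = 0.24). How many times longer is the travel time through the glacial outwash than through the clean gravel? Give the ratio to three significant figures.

Unit 1 (glacial outwash): v = 24.3×0.0041/0.34 = 0.2930 m/d, t = 1730/0.2930 = 5904 d
Unit 2 (clean gravel): v = 238×0.0041/0.24 = 4.066 m/d, t = 1730/4.066 = 425.5 d
t(glacial outwash) / t(clean gravel) = 5904/425.5 = 13.9

13.9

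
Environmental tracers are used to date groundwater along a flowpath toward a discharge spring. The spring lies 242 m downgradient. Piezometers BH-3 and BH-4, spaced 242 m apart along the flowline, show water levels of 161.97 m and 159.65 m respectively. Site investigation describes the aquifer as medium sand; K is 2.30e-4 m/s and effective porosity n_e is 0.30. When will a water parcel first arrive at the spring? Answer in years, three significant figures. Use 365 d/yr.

1.04 years

Hydraulic gradient i = (161.97 − 159.65) / 242 = 2.32 / 242 = 0.009587
K = 2.30e-4 m/s × 86400 s/d = 19.87 m/d
Specific discharge q = 19.87 × 0.009587 = 0.1905 m/d
Seepage velocity v = q / n = 0.1905 / 0.30 = 0.6350 m/d
t = L / v = 242 / 0.6350 = 381.1 d
   = 381.1 / 365 = 1.04 yr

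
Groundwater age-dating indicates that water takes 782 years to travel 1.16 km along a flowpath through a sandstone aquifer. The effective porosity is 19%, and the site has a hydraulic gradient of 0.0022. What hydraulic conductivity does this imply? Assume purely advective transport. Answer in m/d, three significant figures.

t = 782 years = 285400 d
L = 1.16 km = 1160 m
v = L / t = 1160 / 285400 = 0.004064 m/d
K = v · n / i = 0.004064 × 0.19 / 0.0022 = 0.351 m/d

0.351 m/d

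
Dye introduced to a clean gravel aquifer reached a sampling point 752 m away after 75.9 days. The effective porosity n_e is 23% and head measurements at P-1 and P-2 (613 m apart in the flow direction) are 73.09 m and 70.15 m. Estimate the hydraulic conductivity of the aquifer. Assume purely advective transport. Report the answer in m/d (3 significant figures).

475 m/d

Hydraulic gradient i = (73.09 − 70.15) / 613 = 2.94 / 613 = 0.004796
v = L / t = 752 / 75.9 = 9.908 m/d
K = v · n / i = 9.908 × 0.23 / 0.004796 = 475 m/d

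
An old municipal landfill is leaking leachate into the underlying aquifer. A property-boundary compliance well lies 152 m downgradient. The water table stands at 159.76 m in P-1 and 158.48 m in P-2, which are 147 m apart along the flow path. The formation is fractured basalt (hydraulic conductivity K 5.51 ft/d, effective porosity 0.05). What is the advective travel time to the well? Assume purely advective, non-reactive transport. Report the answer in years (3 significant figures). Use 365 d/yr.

1.42 years

Hydraulic gradient i = (159.76 − 158.48) / 147 = 1.28 / 147 = 0.008707
K = 5.51 ft/d × 0.3048 = 1.679 m/d
q = Ki = 1.679 × 0.008707 = 0.01462 m/d
Average linear velocity = 0.01462 / 0.05 = 0.2925 m/d
t = L / v = 152 / 0.2925 = 519.7 d
   = 519.7 / 365 = 1.42 yr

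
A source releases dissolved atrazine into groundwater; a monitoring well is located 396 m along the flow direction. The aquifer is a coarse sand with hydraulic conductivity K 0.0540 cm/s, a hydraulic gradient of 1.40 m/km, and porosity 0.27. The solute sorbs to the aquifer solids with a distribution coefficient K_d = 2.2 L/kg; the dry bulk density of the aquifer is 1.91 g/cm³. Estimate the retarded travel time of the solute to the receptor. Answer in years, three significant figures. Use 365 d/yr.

74.3 years

K = 0.0540 cm/s × 864 = 46.66 m/d
q = Ki = 46.66 × 0.0014 = 0.06532 m/d
Seepage velocity v = q / n = 0.06532 / 0.27 = 0.2419 m/d
Retardation R = 1 + ρ_b·K_d/n = 1 + 1.91×2.2/0.27 = 16.56
Contaminant velocity v_c = v/R = 0.2419/16.56 = 0.01461 m/d
t = L/v_c = 396/0.01461 = 27110 d
   = 27110/365 = 74.3 yr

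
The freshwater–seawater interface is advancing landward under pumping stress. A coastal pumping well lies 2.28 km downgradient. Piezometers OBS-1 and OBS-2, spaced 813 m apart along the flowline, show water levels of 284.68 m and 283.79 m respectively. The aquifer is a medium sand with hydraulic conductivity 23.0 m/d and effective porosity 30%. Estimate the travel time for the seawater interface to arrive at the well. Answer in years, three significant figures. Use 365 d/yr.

74.4 years

Hydraulic gradient i = (284.68 − 283.79) / 813 = 0.89 / 813 = 0.001095
Darcy flux q = K·i = 23.0 × 0.001095 = 0.02518 m/d
Seepage velocity v = q / n = 0.02518 / 0.30 = 0.08393 m/d
L = 2.28 km = 2280 m
t = L / v = 2280 / 0.08393 = 27170 d
   = 27170 / 365 = 74.4 yr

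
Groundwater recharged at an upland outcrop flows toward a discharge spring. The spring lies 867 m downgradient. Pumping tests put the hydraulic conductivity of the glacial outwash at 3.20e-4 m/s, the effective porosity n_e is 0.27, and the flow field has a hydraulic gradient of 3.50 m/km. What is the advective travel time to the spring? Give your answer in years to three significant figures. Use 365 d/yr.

K = 3.20e-4 m/s × 86400 s/d = 27.65 m/d
q = Ki = 27.65 × 0.0035 = 0.09677 m/d
Seepage velocity v = q / n = 0.09677 / 0.27 = 0.3584 m/d
t = L / v = 867 / 0.3584 = 2419 d
   = 2419 / 365 = 6.63 yr

6.63 years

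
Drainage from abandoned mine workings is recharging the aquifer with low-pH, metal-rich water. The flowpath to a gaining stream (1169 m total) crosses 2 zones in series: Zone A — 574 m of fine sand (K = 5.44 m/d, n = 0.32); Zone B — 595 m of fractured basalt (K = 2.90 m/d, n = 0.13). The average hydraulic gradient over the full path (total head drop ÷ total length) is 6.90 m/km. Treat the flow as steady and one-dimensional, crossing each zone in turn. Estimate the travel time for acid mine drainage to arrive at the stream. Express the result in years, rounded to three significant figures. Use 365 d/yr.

For zones in series the flux q is common to all zones; the equivalent conductivity is the harmonic (thickness-weighted) mean, K_eq = L_total / Σ(L_j/K_j).
Σ(L/K) = 574/5.44 + 595/2.90 = 105.5 + 205.2 = 310.7 d
K_eq = L_total / Σ(L/K) = 1169 / 310.7 = 3.763 m/d
q = K_eq · i = 3.763 × 0.0069 = 0.02596 m/d (same in every zone)
Zone A: v = q/n = 0.02596/0.32 = 0.08113 m/d → t_A = 574/0.08113 = 7075 d
Zone B: v = q/n = 0.02596/0.13 = 0.1997 m/d → t_B = 595/0.1997 = 2979 d
Total t = 7075 + 2979 = 10050 d
   = 10050 / 365 = 27.5 yr

27.5 years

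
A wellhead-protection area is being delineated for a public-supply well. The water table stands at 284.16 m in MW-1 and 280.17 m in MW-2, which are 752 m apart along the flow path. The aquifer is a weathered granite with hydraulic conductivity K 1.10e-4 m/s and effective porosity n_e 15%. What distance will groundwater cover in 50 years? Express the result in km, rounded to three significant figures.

Hydraulic gradient i = (284.16 − 280.17) / 752 = 3.99 / 752 = 0.005306
K = 1.10e-4 m/s × 86400 s/d = 9.504 m/d
Darcy flux q = K·i = 9.504 × 0.005306 = 0.05043 m/d
v = Ki/n = 9.504·0.005306/0.15 = 0.3362 m/d
T = 50 yr × 365 = 18250 d
L = v × T = 0.3362 × 18250 = 6135 m
   = 6.14 km

6.14 km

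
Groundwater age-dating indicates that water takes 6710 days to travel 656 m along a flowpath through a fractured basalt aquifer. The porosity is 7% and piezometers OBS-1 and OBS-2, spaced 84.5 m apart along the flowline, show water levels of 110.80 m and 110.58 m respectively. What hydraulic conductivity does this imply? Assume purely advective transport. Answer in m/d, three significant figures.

2.63 m/d

Hydraulic gradient i = (110.80 − 110.58) / 84.5 = 0.22 / 84.5 = 0.002604
v = L / t = 656 / 6710 = 0.09776 m/d
K = v · n / i = 0.09776 × 0.07 / 0.002604 = 2.63 m/d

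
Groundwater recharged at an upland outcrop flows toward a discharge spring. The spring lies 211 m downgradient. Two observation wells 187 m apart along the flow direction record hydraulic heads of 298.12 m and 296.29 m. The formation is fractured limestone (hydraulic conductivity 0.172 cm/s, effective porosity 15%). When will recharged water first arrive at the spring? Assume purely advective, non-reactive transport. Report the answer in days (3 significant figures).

Hydraulic gradient i = (298.12 − 296.29) / 187 = 1.83 / 187 = 0.009786
K = 0.172 cm/s × 864 = 148.6 m/d
Specific discharge q = 148.6 × 0.009786 = 1.454 m/d
v = Ki/n = 148.6·0.009786/0.15 = 9.695 m/d
t = L / v = 211 / 9.695 = 21.76 d

21.8 days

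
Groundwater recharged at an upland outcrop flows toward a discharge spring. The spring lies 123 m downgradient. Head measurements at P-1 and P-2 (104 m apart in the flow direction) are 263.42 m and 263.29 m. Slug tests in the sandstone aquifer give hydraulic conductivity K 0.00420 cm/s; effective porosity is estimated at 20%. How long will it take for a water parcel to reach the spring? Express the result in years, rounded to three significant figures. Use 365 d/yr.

14.9 years

Hydraulic gradient i = (263.42 − 263.29) / 104 = 0.13 / 104 = 0.001250
K = 0.00420 cm/s × 864 = 3.629 m/d
q = Ki = 3.629 × 0.001250 = 0.004536 m/d
v_s = q/n_e = 0.004536/0.20 = 0.02268 m/d
t = L / v = 123 / 0.02268 = 5423 d
   = 5423 / 365 = 14.9 yr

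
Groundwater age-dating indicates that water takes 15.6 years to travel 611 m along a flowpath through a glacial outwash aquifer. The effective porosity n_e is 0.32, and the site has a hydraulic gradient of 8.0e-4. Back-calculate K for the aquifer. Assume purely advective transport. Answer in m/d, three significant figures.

t = 15.6 years = 5694 d
v = L / t = 611 / 5694 = 0.1073 m/d
K = v · n / i = 0.1073 × 0.32 / 8.0e-4 = 42.9 m/d

42.9 m/d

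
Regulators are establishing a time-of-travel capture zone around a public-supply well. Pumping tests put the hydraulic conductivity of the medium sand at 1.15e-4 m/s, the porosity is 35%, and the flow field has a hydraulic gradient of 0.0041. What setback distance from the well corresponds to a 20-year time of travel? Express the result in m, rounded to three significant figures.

850 m

K = 1.15e-4 m/s × 86400 s/d = 9.936 m/d
q = Ki = 9.936 × 0.0041 = 0.04074 m/d
Seepage velocity v = q / n = 0.04074 / 0.35 = 0.1164 m/d
T = 20 yr × 365 = 7300 d
L = v × T = 0.1164 × 7300 = 849.7 m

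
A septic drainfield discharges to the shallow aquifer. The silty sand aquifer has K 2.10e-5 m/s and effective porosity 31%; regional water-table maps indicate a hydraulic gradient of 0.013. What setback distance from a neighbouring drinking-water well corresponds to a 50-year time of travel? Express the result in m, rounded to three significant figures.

1390 m

K = 2.10e-5 m/s × 86400 s/d = 1.814 m/d
Darcy flux q = K·i = 1.814 × 0.013 = 0.02359 m/d
Average linear velocity = 0.02359 / 0.31 = 0.07609 m/d
T = 50 yr × 365 = 18250 d
L = v × T = 0.07609 × 18250 = 1389 m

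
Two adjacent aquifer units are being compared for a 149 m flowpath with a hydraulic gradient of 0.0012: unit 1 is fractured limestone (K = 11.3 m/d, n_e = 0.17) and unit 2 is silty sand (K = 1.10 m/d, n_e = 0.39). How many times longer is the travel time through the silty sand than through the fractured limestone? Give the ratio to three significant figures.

23.6

Unit 1 (fractured limestone): v = 11.3×0.0012/0.17 = 0.07976 m/d, t = 149/0.07976 = 1868 d
Unit 2 (silty sand): v = 1.10×0.0012/0.39 = 0.003385 m/d, t = 149/0.003385 = 44020 d
t(silty sand) / t(fractured limestone) = 44020/1868 = 23.6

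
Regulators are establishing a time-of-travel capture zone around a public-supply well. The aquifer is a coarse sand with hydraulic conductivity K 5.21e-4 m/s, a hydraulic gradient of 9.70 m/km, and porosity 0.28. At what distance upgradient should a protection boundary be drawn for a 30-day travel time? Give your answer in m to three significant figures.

46.8 m

K = 5.21e-4 m/s × 86400 s/d = 45.01 m/d
q = Ki = 45.01 × 0.0097 = 0.4366 m/d
v = Ki/n = 45.01·0.0097/0.28 = 1.559 m/d
L = v × T = 1.559 × 30 = 46.78 m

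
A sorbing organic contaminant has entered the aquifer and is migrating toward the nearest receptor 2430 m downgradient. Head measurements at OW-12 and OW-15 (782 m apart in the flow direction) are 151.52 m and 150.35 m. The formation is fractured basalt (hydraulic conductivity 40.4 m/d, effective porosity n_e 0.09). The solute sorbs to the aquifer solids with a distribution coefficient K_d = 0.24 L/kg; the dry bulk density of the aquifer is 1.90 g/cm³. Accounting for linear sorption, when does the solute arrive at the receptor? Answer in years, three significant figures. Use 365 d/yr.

60.1 years

Hydraulic gradient i = (151.52 − 150.35) / 782 = 1.17 / 782 = 0.001496
q = Ki = 40.4 × 0.001496 = 0.06045 m/d
v = Ki/n = 40.4·0.001496/0.09 = 0.6716 m/d
Retardation R = 1 + ρ_b·K_d/n = 1 + 1.90×0.24/0.09 = 6.067
Contaminant velocity v_c = v/R = 0.6716/6.067 = 0.1107 m/d
t = L/v_c = 2430/0.1107 = 21950 d
   = 21950/365 = 60.1 yr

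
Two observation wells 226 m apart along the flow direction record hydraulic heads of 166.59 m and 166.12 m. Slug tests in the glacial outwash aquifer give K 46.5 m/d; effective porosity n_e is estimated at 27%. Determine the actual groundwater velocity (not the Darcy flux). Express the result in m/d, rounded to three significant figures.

Hydraulic gradient i = (166.59 − 166.12) / 226 = 0.47 / 226 = 0.002080
Specific discharge q = 46.5 × 0.002080 = 0.09670 m/d
Average linear velocity = 0.09670 / 0.27 = 0.3582 m/d

0.358 m/d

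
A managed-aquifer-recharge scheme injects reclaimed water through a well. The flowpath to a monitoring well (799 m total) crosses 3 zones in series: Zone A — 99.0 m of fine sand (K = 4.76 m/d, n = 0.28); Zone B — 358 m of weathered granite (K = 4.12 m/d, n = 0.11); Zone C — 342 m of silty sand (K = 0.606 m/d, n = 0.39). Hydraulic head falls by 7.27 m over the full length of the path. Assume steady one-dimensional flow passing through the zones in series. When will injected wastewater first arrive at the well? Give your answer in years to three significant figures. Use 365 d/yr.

50.8 years

Steady 1-D flow in series ⇒ the Darcy flux q is identical in every zone and the zone head losses add (resistances L/K in series).
Σ(L/K) = 99.0/4.76 + 358/4.12 + 342/0.606 = 20.80 + 86.89 + 564.4 = 672.0 d
q = ΔH / Σ(L/K) = 7.27 / 672.0 = 0.01082 m/d (same in every zone)
Zone A: v = q/n = 0.01082/0.28 = 0.03863 m/d → t_A = 99.0/0.03863 = 2562 d
Zone B: v = q/n = 0.01082/0.11 = 0.09834 m/d → t_B = 358/0.09834 = 3640 d
Zone C: v = q/n = 0.01082/0.39 = 0.02774 m/d → t_C = 342/0.02774 = 12330 d
Total t = 2562 + 3640 + 12330 = 18530 d
   = 18530 / 365 = 50.8 yr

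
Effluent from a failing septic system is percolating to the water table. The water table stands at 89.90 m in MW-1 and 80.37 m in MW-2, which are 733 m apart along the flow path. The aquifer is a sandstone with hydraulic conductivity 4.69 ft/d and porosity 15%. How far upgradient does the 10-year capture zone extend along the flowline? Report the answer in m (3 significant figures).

452 m

Hydraulic gradient i = (89.90 − 80.37) / 733 = 9.53 / 733 = 0.01300
K = 4.69 ft/d × 0.3048 = 1.430 m/d
Darcy flux q = K·i = 1.430 × 0.01300 = 0.01859 m/d
v = Ki/n = 1.430·0.01300/0.15 = 0.1239 m/d
T = 10 yr × 365 = 3650 d
L = v × T = 0.1239 × 3650 = 452.2 m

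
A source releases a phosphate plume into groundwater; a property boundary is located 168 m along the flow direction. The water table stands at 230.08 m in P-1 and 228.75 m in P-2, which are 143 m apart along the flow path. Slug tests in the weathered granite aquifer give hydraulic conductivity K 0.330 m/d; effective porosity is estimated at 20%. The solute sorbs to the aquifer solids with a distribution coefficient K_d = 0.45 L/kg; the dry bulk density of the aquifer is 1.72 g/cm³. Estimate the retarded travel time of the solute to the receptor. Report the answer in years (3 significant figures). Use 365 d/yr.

146 years

Hydraulic gradient i = (230.08 − 228.75) / 143 = 1.33 / 143 = 0.009301
Specific discharge q = 0.330 × 0.009301 = 0.003069 m/d
Seepage velocity v = q / n = 0.003069 / 0.20 = 0.01535 m/d
Retardation R = 1 + ρ_b·K_d/n = 1 + 1.72×0.45/0.20 = 4.870
Contaminant velocity v_c = v/R = 0.01535/4.870 = 0.003151 m/d
t = L/v_c = 168/0.003151 = 53310 d
   = 53310/365 = 146 yr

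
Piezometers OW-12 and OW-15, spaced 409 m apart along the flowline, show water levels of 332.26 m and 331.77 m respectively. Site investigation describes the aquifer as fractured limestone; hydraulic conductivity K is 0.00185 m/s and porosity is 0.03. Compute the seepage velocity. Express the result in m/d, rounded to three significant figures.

Hydraulic gradient i = (332.26 − 331.77) / 409 = 0.49 / 409 = 0.001198
K = 0.00185 m/s × 86400 s/d = 159.8 m/d
Darcy flux q = K·i = 159.8 × 0.001198 = 0.1915 m/d
v = Ki/n = 159.8·0.001198/0.03 = 6.383 m/d

6.38 m/d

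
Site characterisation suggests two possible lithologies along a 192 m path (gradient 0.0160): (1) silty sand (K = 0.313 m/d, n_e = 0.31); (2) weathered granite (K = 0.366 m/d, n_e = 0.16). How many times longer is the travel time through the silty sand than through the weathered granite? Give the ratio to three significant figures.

2.27

Unit 1 (silty sand): v = 0.313×0.016/0.31 = 0.01615 m/d, t = 192/0.01615 = 11880 d
Unit 2 (weathered granite): v = 0.366×0.016/0.16 = 0.03660 m/d, t = 192/0.03660 = 5246 d
t(silty sand) / t(weathered granite) = 11880/5246 = 2.27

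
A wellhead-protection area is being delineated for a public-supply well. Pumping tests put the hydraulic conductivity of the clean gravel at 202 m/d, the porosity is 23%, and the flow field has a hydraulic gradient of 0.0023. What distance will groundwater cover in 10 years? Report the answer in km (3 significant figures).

7.37 km

Darcy flux q = K·i = 202 × 0.0023 = 0.4646 m/d
Average linear velocity = 0.4646 / 0.23 = 2.020 m/d
T = 10 yr × 365 = 3650 d
L = v × T = 2.020 × 3650 = 7373 m
   = 7.37 km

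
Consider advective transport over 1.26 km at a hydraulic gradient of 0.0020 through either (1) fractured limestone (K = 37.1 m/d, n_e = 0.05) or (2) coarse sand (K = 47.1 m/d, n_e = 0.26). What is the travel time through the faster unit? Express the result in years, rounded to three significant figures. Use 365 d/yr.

Unit 1 (fractured limestone): v = 37.1×0.0020/0.05 = 1.484 m/d, t = 1260/1.484 = 849.1 d
Unit 2 (coarse sand): v = 47.1×0.0020/0.26 = 0.3623 m/d, t = 1260/0.3623 = 3478 d
Faster: 849.1 d / 365 = 2.33 yr

2.33 years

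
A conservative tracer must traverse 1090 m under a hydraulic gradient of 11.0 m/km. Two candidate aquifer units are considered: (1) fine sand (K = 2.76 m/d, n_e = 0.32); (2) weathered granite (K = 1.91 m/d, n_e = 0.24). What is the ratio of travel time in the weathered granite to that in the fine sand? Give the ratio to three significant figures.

Unit 1 (fine sand): v = 2.76×0.011/0.32 = 0.09487 m/d, t = 1090/0.09487 = 11490 d
Unit 2 (weathered granite): v = 1.91×0.011/0.24 = 0.08754 m/d, t = 1090/0.08754 = 12450 d
t(weathered granite) / t(fine sand) = 12450/11490 = 1.08

1.08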